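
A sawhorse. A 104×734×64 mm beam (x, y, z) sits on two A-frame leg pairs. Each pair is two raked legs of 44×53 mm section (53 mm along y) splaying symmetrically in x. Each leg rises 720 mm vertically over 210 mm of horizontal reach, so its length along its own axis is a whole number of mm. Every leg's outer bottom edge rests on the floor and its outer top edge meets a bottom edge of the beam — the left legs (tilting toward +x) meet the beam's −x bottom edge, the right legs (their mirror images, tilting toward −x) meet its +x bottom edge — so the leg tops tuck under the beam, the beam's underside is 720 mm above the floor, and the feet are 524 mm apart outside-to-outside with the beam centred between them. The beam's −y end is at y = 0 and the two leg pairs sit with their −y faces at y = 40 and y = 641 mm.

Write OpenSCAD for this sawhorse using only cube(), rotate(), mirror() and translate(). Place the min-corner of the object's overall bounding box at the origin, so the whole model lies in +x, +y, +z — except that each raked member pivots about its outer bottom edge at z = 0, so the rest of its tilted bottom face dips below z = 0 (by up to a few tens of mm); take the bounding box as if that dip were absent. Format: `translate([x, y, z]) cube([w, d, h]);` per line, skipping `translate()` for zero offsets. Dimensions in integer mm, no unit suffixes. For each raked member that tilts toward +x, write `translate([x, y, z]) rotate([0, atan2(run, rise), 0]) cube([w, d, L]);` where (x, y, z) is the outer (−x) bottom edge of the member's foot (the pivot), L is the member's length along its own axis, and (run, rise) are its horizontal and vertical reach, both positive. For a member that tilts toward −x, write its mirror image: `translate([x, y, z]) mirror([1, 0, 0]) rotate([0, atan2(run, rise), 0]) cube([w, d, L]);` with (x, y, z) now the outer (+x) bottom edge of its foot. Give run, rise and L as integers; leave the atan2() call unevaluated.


translate([210, 0, 720]) cube([104, 734, 64]);
translate([0, 40, 0]) rotate([0, atan2(210, 720), 0]) cube([44, 53, 750]);
translate([524, 40, 0]) mirror([1, 0, 0]) rotate([0, atan2(210, 720), 0]) cube([44, 53, 750]);
translate([0, 641, 0]) rotate([0, atan2(210, 720), 0]) cube([44, 53, 750]);
translate([524, 641, 0]) mirror([1, 0, 0]) rotate([0, atan2(210, 720), 0]) cube([44, 53, 750]);


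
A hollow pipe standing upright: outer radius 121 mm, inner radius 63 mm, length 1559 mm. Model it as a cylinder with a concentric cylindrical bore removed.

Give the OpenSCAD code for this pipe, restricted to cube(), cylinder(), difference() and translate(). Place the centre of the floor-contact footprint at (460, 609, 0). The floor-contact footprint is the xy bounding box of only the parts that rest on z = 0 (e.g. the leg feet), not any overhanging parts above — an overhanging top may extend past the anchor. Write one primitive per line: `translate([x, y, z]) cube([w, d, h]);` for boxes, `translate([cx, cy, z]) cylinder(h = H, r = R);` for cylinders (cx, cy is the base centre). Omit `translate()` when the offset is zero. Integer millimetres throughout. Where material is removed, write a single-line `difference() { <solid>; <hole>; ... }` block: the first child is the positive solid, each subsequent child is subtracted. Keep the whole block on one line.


difference() { translate([460, 609, 0]) cylinder(h = 1559, r = 121); translate([460, 609, 0]) cylinder(h = 1559, r = 63); }


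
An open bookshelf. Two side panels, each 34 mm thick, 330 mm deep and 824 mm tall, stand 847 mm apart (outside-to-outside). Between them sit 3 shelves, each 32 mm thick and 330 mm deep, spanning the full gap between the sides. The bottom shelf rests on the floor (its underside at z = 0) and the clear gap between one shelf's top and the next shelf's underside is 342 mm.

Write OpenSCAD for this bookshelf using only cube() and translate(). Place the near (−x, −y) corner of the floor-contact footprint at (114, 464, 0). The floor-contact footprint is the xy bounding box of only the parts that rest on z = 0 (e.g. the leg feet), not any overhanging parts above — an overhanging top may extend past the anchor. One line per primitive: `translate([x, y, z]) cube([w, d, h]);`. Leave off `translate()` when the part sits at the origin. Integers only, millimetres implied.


translate([114, 464, 0]) cube([34, 330, 824]);
translate([927, 464, 0]) cube([34, 330, 824]);
translate([148, 464, 0]) cube([779, 330, 32]);
translate([148, 464, 374]) cube([779, 330, 32]);
translate([148, 464, 748]) cube([779, 330, 32]);


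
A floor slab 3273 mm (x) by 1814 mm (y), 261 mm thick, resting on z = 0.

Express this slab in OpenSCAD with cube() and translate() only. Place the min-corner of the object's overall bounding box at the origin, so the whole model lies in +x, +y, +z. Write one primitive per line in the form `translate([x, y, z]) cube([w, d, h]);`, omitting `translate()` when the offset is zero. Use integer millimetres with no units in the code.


cube([3273, 1814, 261]);


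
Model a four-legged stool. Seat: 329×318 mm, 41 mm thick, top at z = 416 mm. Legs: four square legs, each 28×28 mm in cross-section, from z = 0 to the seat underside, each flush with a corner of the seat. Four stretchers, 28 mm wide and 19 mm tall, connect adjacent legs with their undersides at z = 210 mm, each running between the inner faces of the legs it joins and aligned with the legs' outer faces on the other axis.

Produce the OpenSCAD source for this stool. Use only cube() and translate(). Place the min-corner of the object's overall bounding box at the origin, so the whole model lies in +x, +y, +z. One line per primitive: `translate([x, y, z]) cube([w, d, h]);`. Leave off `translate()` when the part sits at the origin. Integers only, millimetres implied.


translate([0, 0, 375]) cube([329, 318, 41]);
cube([28, 28, 375]);
translate([301, 0, 0]) cube([28, 28, 375]);
translate([0, 290, 0]) cube([28, 28, 375]);
translate([301, 290, 0]) cube([28, 28, 375]);
translate([28, 0, 210]) cube([273, 28, 19]);
translate([28, 290, 210]) cube([273, 28, 19]);
translate([0, 28, 210]) cube([28, 262, 19]);
translate([301, 28, 210]) cube([28, 262, 19]);


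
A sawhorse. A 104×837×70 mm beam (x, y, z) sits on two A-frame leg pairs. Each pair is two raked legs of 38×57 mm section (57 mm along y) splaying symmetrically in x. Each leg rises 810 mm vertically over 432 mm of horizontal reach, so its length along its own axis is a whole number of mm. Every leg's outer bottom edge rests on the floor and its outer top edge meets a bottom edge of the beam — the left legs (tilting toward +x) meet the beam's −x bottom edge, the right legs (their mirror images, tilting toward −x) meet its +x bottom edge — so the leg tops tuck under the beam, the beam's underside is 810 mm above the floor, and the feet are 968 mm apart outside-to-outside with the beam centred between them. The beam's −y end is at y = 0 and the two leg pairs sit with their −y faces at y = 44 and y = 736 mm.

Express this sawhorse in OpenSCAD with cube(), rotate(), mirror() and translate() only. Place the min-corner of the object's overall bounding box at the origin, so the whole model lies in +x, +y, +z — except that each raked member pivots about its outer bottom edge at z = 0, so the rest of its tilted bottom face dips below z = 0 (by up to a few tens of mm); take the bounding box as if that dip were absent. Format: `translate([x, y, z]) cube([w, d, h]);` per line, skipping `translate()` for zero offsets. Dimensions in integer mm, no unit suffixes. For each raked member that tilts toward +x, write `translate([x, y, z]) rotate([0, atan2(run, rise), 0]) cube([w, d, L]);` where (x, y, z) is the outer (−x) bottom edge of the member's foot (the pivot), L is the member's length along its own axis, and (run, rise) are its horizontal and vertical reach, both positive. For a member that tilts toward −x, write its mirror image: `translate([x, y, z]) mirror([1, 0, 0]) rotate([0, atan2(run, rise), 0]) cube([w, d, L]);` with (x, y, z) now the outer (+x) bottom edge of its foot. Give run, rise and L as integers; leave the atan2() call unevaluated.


translate([432, 0, 810]) cube([104, 837, 70]);
translate([0, 44, 0]) rotate([0, atan2(432, 810), 0]) cube([38, 57, 918]);
translate([968, 44, 0]) mirror([1, 0, 0]) rotate([0, atan2(432, 810), 0]) cube([38, 57, 918]);
translate([0, 736, 0]) rotate([0, atan2(432, 810), 0]) cube([38, 57, 918]);
translate([968, 736, 0]) mirror([1, 0, 0]) rotate([0, atan2(432, 810), 0]) cube([38, 57, 918]);


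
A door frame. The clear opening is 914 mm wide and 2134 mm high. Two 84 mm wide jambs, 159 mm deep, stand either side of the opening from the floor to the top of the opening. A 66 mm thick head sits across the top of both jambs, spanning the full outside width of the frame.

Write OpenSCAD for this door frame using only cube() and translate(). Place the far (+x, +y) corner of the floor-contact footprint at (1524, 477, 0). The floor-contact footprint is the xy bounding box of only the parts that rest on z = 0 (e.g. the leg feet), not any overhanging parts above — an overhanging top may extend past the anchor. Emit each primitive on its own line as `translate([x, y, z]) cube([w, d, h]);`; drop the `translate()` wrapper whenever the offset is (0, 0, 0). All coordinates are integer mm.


translate([442, 318, 0]) cube([84, 159, 2134]);
translate([1440, 318, 0]) cube([84, 159, 2134]);
translate([442, 318, 2134]) cube([1082, 159, 66]);


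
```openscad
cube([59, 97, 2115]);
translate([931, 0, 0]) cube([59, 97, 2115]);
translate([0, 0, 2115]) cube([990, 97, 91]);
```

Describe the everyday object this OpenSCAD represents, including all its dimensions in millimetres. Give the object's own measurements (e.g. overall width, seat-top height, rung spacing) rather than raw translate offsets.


A door frame. The clear opening is 872 mm wide and 2115 mm high. Two 59 mm wide jambs, 97 mm deep, stand either side of the opening from the floor to the top of the opening. A 91 mm thick head sits across the top of both jambs, spanning the full outside width of the frame.


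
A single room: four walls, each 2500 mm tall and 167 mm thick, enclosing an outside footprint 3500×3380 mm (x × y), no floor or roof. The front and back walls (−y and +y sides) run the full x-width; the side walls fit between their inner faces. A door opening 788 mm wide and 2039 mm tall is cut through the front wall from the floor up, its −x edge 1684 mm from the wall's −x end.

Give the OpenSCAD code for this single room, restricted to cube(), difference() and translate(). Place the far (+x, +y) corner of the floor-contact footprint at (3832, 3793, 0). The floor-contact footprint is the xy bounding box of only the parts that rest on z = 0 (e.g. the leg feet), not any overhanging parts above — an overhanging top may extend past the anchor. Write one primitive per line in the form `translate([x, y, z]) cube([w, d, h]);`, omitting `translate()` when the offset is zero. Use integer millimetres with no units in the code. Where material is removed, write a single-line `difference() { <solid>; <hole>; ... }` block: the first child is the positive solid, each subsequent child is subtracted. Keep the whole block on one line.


difference() { translate([332, 413, 0]) cube([3500, 167, 2500]); translate([2016, 413, 0]) cube([788, 167, 2039]); }
translate([332, 3626, 0]) cube([3500, 167, 2500]);
translate([332, 580, 0]) cube([167, 3046, 2500]);
translate([3665, 580, 0]) cube([167, 3046, 2500]);


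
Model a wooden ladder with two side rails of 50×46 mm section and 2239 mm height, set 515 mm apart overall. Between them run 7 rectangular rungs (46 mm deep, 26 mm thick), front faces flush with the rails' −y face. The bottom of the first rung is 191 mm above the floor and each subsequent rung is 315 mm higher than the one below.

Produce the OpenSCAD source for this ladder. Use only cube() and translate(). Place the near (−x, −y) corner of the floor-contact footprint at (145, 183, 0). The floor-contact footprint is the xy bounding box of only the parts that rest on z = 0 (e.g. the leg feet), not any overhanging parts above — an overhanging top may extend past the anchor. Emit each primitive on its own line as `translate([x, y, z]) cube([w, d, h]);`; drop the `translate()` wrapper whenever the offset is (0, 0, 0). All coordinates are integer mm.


translate([145, 183, 0]) cube([50, 46, 2239]);
translate([610, 183, 0]) cube([50, 46, 2239]);
translate([195, 183, 191]) cube([415, 46, 26]);
translate([195, 183, 506]) cube([415, 46, 26]);
translate([195, 183, 821]) cube([415, 46, 26]);
translate([195, 183, 1136]) cube([415, 46, 26]);
translate([195, 183, 1451]) cube([415, 46, 26]);
translate([195, 183, 1766]) cube([415, 46, 26]);
translate([195, 183, 2081]) cube([415, 46, 26]);


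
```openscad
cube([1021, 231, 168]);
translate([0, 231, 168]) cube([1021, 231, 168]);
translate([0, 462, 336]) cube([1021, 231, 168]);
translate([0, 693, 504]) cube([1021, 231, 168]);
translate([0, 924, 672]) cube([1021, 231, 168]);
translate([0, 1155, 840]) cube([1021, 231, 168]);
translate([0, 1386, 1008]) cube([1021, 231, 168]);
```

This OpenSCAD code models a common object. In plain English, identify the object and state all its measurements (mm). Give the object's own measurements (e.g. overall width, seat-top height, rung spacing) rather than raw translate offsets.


A straight staircase of 7 solid steps. Each step is 1021 mm wide (x), 231 mm deep (y, the going) and 168 mm tall (the rise). The first step rests on the floor; each subsequent step sits one going further in +y and one rise higher in +z, directly behind and above the previous step with no overlap.


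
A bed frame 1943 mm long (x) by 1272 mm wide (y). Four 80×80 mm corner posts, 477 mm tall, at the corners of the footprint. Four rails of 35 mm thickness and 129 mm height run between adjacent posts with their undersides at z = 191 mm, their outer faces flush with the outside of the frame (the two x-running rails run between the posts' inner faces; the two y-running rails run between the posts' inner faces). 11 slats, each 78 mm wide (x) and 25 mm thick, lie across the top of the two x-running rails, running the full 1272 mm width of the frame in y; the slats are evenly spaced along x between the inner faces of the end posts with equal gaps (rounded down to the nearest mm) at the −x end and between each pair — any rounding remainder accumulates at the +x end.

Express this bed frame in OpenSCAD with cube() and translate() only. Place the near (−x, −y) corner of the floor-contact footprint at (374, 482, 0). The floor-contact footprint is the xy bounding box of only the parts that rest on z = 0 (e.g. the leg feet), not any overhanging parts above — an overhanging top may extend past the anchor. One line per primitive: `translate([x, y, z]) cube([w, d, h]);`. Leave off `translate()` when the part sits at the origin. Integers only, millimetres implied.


// slat z = rail_z + rail_h = 191 + 129 = 320
// slat gap = ⌊(1783 − 11·78) / 12⌋ = 77
translate([374, 482, 0]) cube([80, 80, 477]);
translate([374, 1674, 0]) cube([80, 80, 477]);
translate([2237, 482, 0]) cube([80, 80, 477]);
translate([2237, 1674, 0]) cube([80, 80, 477]);
translate([454, 482, 191]) cube([1783, 35, 129]);
translate([454, 1719, 191]) cube([1783, 35, 129]);
translate([374, 562, 191]) cube([35, 1112, 129]);
translate([2282, 562, 191]) cube([35, 1112, 129]);
translate([531, 482, 320]) cube([78, 1272, 25]);
translate([686, 482, 320]) cube([78, 1272, 25]);
translate([841, 482, 320]) cube([78, 1272, 25]);
translate([996, 482, 320]) cube([78, 1272, 25]);
translate([1151, 482, 320]) cube([78, 1272, 25]);
translate([1306, 482, 320]) cube([78, 1272, 25]);
translate([1461, 482, 320]) cube([78, 1272, 25]);
translate([1616, 482, 320]) cube([78, 1272, 25]);
translate([1771, 482, 320]) cube([78, 1272, 25]);
translate([1926, 482, 320]) cube([78, 1272, 25]);
translate([2081, 482, 320]) cube([78, 1272, 25]);


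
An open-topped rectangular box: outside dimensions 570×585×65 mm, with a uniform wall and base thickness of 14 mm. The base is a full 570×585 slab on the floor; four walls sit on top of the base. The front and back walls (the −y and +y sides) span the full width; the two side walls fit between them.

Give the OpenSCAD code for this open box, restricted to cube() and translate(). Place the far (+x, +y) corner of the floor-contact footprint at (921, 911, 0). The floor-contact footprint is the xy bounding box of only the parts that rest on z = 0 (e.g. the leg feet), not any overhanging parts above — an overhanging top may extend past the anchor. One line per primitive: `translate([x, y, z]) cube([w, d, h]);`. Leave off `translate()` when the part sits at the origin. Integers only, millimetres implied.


translate([351, 326, 0]) cube([570, 585, 14]);
translate([351, 326, 14]) cube([570, 14, 51]);
translate([351, 897, 14]) cube([570, 14, 51]);
translate([351, 340, 14]) cube([14, 557, 51]);
translate([907, 340, 14]) cube([14, 557, 51]);


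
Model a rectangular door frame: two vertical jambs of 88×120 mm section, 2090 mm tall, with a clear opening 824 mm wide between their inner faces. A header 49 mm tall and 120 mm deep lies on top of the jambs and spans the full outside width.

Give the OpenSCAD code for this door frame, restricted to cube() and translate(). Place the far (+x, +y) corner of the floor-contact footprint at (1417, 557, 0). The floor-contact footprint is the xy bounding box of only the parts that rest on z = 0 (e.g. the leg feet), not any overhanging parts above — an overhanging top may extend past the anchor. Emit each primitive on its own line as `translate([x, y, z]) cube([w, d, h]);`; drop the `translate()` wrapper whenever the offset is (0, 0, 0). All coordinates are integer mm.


translate([417, 437, 0]) cube([88, 120, 2090]);
translate([1329, 437, 0]) cube([88, 120, 2090]);
translate([417, 437, 2090]) cube([1000, 120, 49]);


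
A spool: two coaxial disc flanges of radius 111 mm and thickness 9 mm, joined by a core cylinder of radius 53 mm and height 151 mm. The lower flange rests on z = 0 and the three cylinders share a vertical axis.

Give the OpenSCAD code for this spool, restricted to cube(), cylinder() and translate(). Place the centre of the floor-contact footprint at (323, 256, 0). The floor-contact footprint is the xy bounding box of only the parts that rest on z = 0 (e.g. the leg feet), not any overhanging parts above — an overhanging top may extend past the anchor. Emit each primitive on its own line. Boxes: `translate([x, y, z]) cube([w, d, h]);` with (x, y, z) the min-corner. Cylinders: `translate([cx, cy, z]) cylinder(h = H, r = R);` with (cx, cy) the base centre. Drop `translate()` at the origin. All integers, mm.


translate([323, 256, 0]) cylinder(h = 9, r = 111);
translate([323, 256, 9]) cylinder(h = 151, r = 53);
translate([323, 256, 160]) cylinder(h = 9, r = 111);


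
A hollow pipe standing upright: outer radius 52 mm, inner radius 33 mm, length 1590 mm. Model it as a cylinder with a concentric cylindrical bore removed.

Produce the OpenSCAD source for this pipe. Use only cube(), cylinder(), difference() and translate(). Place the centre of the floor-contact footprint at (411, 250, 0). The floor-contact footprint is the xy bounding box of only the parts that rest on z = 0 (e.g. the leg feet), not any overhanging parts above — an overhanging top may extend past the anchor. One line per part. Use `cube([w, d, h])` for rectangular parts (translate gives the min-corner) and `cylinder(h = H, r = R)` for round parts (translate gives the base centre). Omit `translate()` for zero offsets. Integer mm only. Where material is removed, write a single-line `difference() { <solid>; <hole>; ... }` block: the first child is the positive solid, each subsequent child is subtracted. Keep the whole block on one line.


difference() { translate([411, 250, 0]) cylinder(h = 1590, r = 52); translate([411, 250, 0]) cylinder(h = 1590, r = 33); }


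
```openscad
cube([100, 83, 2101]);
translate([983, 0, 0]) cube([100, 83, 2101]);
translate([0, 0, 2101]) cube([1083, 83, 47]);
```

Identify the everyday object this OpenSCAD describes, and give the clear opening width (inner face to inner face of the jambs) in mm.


A door frame. The clear opening width is 883 mm.

Two 2101 mm tall posts with a header on top — a door frame. The left jamb is 100 mm wide at x = 0; the right jamb starts at x = 983. The clear opening is 983 − 100 = 883 mm.


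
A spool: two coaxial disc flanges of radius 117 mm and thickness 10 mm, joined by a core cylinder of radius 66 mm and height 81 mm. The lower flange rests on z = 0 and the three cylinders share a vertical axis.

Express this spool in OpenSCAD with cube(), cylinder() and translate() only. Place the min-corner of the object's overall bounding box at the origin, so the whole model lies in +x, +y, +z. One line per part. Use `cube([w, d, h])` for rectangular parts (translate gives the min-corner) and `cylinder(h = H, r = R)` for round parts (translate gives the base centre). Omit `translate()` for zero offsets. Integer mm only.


translate([117, 117, 0]) cylinder(h = 10, r = 117);
translate([117, 117, 10]) cylinder(h = 81, r = 66);
translate([117, 117, 91]) cylinder(h = 10, r = 117);


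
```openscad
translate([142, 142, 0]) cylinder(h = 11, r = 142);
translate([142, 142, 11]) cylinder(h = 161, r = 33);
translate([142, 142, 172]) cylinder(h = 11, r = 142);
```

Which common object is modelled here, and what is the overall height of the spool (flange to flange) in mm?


A spool. The overall height is 183 mm.

Three coaxial cylinders, large–small–large — a spool. Two 11 mm flanges and a 161 mm core give 11 + 161 + 11 = 183 mm.


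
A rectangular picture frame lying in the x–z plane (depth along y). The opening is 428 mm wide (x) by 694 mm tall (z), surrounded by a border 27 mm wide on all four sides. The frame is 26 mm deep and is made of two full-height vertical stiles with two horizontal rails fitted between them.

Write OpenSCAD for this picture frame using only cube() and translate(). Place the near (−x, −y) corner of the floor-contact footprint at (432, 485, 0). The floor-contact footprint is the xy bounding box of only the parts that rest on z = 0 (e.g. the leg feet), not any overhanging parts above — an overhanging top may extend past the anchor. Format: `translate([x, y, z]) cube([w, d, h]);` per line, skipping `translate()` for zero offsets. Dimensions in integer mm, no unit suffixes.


translate([432, 485, 0]) cube([27, 26, 748]);
translate([887, 485, 0]) cube([27, 26, 748]);
translate([459, 485, 0]) cube([428, 26, 27]);
translate([459, 485, 721]) cube([428, 26, 27]);


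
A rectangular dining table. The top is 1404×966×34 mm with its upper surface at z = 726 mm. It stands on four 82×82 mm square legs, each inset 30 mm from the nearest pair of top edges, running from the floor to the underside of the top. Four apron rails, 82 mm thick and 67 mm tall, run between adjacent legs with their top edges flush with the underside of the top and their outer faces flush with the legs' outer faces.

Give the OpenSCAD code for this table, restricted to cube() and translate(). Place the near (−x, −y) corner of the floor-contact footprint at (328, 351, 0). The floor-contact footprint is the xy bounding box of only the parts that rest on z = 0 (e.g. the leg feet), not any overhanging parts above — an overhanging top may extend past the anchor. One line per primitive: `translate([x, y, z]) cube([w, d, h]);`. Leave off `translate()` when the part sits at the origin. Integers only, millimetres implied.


// leg_h = 726 - 34 = 692
// apron z = 692 - 67 = 625
translate([298, 321, 692]) cube([1404, 966, 34]);
translate([328, 351, 0]) cube([82, 82, 692]);
translate([1590, 351, 0]) cube([82, 82, 692]);
translate([328, 1175, 0]) cube([82, 82, 692]);
translate([1590, 1175, 0]) cube([82, 82, 692]);
translate([410, 351, 625]) cube([1180, 82, 67]);
translate([410, 1175, 625]) cube([1180, 82, 67]);
translate([328, 433, 625]) cube([82, 742, 67]);
translate([1590, 433, 625]) cube([82, 742, 67]);


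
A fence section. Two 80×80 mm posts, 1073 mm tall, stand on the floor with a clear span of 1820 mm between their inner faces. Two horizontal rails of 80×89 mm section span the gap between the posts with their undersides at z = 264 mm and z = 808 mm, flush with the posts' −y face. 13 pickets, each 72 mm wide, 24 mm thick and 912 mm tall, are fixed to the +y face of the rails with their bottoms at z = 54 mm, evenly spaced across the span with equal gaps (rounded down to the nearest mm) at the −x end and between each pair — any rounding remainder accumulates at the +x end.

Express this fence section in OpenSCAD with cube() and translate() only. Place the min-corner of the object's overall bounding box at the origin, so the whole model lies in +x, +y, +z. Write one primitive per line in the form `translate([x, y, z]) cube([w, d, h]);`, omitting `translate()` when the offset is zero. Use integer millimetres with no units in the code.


cube([80, 80, 1073]);
translate([1900, 0, 0]) cube([80, 80, 1073]);
translate([80, 0, 264]) cube([1820, 80, 89]);
translate([80, 0, 808]) cube([1820, 80, 89]);
translate([143, 80, 54]) cube([72, 24, 912]);
translate([278, 80, 54]) cube([72, 24, 912]);
translate([413, 80, 54]) cube([72, 24, 912]);
translate([548, 80, 54]) cube([72, 24, 912]);
translate([683, 80, 54]) cube([72, 24, 912]);
translate([818, 80, 54]) cube([72, 24, 912]);
translate([953, 80, 54]) cube([72, 24, 912]);
translate([1088, 80, 54]) cube([72, 24, 912]);
translate([1223, 80, 54]) cube([72, 24, 912]);
translate([1358, 80, 54]) cube([72, 24, 912]);
translate([1493, 80, 54]) cube([72, 24, 912]);
translate([1628, 80, 54]) cube([72, 24, 912]);
translate([1763, 80, 54]) cube([72, 24, 912]);


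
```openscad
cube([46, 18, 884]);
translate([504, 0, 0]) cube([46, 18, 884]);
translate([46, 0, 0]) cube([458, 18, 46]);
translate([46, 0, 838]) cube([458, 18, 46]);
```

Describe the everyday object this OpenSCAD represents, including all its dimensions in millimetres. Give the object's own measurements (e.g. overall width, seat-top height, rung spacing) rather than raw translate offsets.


A rectangular picture frame lying in the x–z plane (depth along y). The opening is 458 mm wide (x) by 792 mm tall (z), surrounded by a border 46 mm wide on all four sides. The frame is 18 mm deep and is made of two full-height vertical stiles with two horizontal rails fitted between them.


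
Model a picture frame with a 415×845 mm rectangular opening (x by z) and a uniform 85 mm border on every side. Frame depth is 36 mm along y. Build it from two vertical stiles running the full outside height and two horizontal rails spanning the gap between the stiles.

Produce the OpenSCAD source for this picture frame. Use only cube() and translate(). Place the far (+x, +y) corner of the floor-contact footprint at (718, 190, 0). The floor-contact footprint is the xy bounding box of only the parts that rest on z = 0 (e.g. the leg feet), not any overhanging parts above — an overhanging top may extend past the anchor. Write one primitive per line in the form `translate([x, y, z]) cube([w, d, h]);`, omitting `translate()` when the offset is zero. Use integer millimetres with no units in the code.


translate([133, 154, 0]) cube([85, 36, 1015]);
translate([633, 154, 0]) cube([85, 36, 1015]);
translate([218, 154, 0]) cube([415, 36, 85]);
translate([218, 154, 930]) cube([415, 36, 85]);


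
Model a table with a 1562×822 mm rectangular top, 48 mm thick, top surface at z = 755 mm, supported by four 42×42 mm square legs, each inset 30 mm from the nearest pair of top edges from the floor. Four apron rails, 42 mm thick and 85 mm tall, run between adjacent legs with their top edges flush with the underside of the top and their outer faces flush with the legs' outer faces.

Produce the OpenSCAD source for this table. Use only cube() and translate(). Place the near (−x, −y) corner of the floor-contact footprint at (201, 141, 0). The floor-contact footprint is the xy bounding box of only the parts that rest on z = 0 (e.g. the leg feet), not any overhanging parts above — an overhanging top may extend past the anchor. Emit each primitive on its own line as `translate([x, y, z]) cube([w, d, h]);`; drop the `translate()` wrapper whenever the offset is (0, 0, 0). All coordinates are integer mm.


translate([171, 111, 707]) cube([1562, 822, 48]);
translate([201, 141, 0]) cube([42, 42, 707]);
translate([1661, 141, 0]) cube([42, 42, 707]);
translate([201, 861, 0]) cube([42, 42, 707]);
translate([1661, 861, 0]) cube([42, 42, 707]);
translate([243, 141, 622]) cube([1418, 42, 85]);
translate([243, 861, 622]) cube([1418, 42, 85]);
translate([201, 183, 622]) cube([42, 678, 85]);
translate([1661, 183, 622]) cube([42, 678, 85]);


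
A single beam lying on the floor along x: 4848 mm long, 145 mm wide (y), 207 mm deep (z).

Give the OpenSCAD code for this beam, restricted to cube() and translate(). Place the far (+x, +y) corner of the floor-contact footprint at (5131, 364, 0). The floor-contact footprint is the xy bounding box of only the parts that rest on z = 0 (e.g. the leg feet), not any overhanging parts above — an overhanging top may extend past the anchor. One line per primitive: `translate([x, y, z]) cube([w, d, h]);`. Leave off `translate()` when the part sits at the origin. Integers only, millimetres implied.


translate([283, 219, 0]) cube([4848, 145, 207]);


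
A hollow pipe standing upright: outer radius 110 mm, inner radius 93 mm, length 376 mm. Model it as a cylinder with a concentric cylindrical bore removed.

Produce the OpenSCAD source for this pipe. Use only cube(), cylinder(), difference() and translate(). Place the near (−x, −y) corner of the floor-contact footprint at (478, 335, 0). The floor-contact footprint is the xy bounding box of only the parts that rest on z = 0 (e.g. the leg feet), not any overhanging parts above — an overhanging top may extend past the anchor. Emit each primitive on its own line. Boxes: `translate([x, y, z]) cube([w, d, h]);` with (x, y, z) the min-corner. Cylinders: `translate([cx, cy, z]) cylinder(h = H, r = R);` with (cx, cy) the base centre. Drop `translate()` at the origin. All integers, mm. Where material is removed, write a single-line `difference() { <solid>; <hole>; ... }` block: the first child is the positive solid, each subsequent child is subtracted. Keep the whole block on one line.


difference() { translate([588, 445, 0]) cylinder(h = 376, r = 110); translate([588, 445, 0]) cylinder(h = 376, r = 93); }


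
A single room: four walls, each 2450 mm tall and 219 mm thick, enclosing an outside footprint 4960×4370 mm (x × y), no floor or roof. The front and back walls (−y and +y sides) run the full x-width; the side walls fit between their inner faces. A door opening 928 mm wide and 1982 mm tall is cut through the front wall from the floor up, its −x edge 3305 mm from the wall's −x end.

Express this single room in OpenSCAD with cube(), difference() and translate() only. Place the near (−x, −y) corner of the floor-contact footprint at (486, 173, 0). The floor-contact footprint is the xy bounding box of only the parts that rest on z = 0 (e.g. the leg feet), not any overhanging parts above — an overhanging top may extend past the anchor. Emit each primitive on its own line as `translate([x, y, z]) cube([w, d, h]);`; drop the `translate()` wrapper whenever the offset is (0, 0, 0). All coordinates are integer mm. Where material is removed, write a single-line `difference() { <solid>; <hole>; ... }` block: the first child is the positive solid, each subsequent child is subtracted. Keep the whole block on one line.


difference() { translate([486, 173, 0]) cube([4960, 219, 2450]); translate([3791, 173, 0]) cube([928, 219, 1982]); }
translate([486, 4324, 0]) cube([4960, 219, 2450]);
translate([486, 392, 0]) cube([219, 3932, 2450]);
translate([5227, 392, 0]) cube([219, 3932, 2450]);


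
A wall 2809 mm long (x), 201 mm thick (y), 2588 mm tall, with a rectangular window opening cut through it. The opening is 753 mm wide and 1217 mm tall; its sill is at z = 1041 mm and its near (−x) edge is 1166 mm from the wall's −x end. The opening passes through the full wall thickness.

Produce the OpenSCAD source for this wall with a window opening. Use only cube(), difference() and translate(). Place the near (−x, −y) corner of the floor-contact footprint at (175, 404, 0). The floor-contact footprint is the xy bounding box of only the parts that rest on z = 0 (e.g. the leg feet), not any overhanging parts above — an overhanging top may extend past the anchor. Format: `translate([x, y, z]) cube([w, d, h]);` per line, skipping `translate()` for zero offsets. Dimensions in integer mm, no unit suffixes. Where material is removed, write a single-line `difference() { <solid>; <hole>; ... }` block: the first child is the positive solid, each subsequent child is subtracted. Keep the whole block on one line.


difference() { translate([175, 404, 0]) cube([2809, 201, 2588]); translate([1341, 404, 1041]) cube([753, 201, 1217]); }


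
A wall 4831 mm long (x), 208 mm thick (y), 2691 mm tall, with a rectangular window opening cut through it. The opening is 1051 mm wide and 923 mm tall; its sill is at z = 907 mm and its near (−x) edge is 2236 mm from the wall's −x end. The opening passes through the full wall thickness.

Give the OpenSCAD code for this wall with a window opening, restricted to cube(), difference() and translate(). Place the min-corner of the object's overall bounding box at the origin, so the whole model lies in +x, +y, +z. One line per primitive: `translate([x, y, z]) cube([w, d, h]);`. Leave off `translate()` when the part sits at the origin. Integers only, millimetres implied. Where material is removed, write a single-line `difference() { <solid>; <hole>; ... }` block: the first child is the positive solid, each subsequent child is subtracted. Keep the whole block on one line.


difference() { cube([4831, 208, 2691]); translate([2236, 0, 907]) cube([1051, 208, 923]); }


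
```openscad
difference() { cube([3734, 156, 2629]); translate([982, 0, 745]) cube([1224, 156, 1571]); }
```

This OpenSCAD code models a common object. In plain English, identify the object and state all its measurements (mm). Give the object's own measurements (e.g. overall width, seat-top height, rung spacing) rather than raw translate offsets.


A wall 3734 mm long (x), 156 mm thick (y), 2629 mm tall, with a rectangular window opening cut through it. The opening is 1224 mm wide and 1571 mm tall; its sill is at z = 745 mm and its near (−x) edge is 982 mm from the wall's −x end. The opening passes through the full wall thickness.


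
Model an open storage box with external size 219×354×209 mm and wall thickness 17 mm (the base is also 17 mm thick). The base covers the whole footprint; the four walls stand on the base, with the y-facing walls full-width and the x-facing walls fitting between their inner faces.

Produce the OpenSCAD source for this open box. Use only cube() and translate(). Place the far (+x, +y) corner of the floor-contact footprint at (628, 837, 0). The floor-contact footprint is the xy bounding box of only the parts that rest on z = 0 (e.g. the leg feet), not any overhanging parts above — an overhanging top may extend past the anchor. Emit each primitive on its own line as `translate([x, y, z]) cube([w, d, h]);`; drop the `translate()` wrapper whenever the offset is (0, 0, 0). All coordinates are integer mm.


translate([409, 483, 0]) cube([219, 354, 17]);
translate([409, 483, 17]) cube([219, 17, 192]);
translate([409, 820, 17]) cube([219, 17, 192]);
translate([409, 500, 17]) cube([17, 320, 192]);
translate([611, 500, 17]) cube([17, 320, 192]);


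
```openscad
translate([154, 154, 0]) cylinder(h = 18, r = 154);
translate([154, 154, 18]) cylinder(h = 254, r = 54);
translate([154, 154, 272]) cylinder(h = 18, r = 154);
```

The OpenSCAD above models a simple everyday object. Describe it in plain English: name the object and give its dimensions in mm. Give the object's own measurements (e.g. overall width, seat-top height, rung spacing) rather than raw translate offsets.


A spool: two coaxial disc flanges of radius 154 mm and thickness 18 mm, joined by a core cylinder of radius 54 mm and height 254 mm. The lower flange rests on z = 0 and the three cylinders share a vertical axis.


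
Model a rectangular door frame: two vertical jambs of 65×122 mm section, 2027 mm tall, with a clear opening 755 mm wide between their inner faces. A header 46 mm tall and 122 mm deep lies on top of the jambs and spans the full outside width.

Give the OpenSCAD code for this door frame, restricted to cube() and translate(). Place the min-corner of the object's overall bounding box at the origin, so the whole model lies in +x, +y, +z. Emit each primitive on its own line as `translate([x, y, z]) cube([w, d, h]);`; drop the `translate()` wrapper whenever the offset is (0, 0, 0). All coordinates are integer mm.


cube([65, 122, 2027]);
translate([820, 0, 0]) cube([65, 122, 2027]);
translate([0, 0, 2027]) cube([885, 122, 46]);


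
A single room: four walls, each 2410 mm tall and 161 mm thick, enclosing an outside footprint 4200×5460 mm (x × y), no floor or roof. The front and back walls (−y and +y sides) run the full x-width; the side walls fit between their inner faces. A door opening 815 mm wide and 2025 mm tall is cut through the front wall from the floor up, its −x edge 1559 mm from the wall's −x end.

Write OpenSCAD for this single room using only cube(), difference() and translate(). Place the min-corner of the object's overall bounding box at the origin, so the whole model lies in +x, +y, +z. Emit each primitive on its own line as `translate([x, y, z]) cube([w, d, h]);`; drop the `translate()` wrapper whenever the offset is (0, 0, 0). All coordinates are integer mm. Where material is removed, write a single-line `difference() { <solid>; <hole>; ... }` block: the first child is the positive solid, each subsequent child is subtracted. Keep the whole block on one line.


difference() { cube([4200, 161, 2410]); translate([1559, 0, 0]) cube([815, 161, 2025]); }
translate([0, 5299, 0]) cube([4200, 161, 2410]);
translate([0, 161, 0]) cube([161, 5138, 2410]);
translate([4039, 161, 0]) cube([161, 5138, 2410]);


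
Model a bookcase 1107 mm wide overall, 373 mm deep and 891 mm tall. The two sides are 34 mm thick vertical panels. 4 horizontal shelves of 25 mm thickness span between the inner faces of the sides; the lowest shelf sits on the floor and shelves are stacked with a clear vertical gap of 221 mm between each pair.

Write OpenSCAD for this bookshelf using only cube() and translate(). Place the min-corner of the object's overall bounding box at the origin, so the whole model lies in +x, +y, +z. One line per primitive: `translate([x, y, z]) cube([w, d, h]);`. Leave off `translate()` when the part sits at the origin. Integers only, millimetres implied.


cube([34, 373, 891]);
translate([1073, 0, 0]) cube([34, 373, 891]);
translate([34, 0, 0]) cube([1039, 373, 25]);
translate([34, 0, 246]) cube([1039, 373, 25]);
translate([34, 0, 492]) cube([1039, 373, 25]);
translate([34, 0, 738]) cube([1039, 373, 25]);


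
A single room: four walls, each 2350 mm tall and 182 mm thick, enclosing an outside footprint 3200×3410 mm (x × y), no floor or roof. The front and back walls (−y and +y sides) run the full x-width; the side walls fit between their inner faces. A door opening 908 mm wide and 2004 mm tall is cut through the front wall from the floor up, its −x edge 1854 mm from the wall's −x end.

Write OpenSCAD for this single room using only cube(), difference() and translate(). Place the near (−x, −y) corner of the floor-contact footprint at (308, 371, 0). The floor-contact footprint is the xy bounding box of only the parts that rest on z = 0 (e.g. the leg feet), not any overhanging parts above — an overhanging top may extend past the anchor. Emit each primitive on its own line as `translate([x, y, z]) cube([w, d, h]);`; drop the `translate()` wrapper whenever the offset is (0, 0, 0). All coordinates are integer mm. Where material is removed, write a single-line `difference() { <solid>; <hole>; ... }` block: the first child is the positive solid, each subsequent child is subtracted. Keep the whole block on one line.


difference() { translate([308, 371, 0]) cube([3200, 182, 2350]); translate([2162, 371, 0]) cube([908, 182, 2004]); }
translate([308, 3599, 0]) cube([3200, 182, 2350]);
translate([308, 553, 0]) cube([182, 3046, 2350]);
translate([3326, 553, 0]) cube([182, 3046, 2350]);
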